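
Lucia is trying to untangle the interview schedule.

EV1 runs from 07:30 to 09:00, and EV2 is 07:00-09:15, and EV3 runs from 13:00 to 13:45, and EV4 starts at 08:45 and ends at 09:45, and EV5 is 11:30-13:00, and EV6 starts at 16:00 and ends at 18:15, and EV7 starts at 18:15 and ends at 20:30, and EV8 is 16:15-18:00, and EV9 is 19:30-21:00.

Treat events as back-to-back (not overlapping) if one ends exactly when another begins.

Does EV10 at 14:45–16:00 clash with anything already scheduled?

No — it doesn't clash with anything

EV2: ends 09:15 at or before EV10 starts 14:45 → clear.
EV1: ends 09:00 at or before EV10 starts 14:45 → clear.
EV4: ends 09:45 at or before EV10 starts 14:45 → clear.
EV5: ends 13:00 at or before EV10 starts 14:45 → clear.
EV3: ends 13:45 at or before EV10 starts 14:45 → clear.
EV6: starts 16:00 at or after EV10 ends 16:00 → clear.
EV8: starts 16:15 at or after EV10 ends 16:00 → clear.
EV7: starts 18:15 at or after EV10 ends 16:00 → clear.
EV9: starts 19:30 at or after EV10 ends 16:00 → clear.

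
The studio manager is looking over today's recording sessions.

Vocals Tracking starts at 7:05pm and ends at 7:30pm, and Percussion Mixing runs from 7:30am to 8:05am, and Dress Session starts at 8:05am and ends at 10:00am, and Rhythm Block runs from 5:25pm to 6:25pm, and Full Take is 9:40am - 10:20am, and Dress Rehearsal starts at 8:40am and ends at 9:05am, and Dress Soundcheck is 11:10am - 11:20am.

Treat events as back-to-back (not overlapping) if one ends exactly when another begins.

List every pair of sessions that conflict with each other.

Sorted by start: Percussion Mixing, Dress Session, Dress Rehearsal, Full Take, Dress Soundcheck, Rhythm Block, Vocals Tracking.
Dress Session starts exactly when Percussion Mixing ends (back-to-back, no overlap), so Percussion Mixing has no further overlaps.
Dress Rehearsal starts before Dress Session ends → Dress Session and Dress Rehearsal overlap.
Full Take starts before Dress Session ends → Dress Session and Full Take overlap.
Dress Soundcheck starts after Dress Session ends, so Dress Session has no further overlaps.
Full Take starts after Dress Rehearsal ends, so Dress Rehearsal has no further overlaps.
Dress Soundcheck starts after Full Take ends, so Full Take has no further overlaps.
Rhythm Block starts after Dress Soundcheck ends, so Dress Soundcheck has no further overlaps.
Vocals Tracking starts after Rhythm Block ends.

Dress Rehearsal & Dress Session, Dress Session & Full Take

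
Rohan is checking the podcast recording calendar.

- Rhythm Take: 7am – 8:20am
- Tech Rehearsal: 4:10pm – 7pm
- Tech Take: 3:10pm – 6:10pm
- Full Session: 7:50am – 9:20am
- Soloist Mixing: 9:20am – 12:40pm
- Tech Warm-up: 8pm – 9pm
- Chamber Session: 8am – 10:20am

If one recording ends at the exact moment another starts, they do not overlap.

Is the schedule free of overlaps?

Sorted by start: Rhythm Take, Full Session, Chamber Session, Soloist Mixing, Tech Take, Tech Rehearsal, Tech Warm-up.
Full Session starts before Rhythm Take ends → Rhythm Take and Full Session overlap.
That's a conflict, so the schedule is not conflict-free.

No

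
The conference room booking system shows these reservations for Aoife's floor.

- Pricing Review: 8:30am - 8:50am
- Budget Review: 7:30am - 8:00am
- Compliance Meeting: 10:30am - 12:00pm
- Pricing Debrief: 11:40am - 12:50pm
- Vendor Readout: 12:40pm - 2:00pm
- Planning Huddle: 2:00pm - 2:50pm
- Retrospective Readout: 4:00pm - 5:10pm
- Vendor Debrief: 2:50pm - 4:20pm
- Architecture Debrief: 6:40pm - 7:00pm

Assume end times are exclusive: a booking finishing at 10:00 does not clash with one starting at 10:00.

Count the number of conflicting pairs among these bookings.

Sorted by start: Budget Review, Pricing Review, Compliance Meeting, Pricing Debrief, Vendor Readout, Planning Huddle, Vendor Debrief, Retrospective Readout, Architecture Debrief.
Pricing Review starts after Budget Review ends — done with Budget Review.
Compliance Meeting starts after Pricing Review ends — done with Pricing Review.
Pricing Debrief starts before Compliance Meeting ends → Compliance Meeting and Pricing Debrief overlap.
Vendor Readout starts after Compliance Meeting ends — done with Compliance Meeting.
Vendor Readout starts before Pricing Debrief ends → Pricing Debrief and Vendor Readout overlap.
Planning Huddle starts after Pricing Debrief ends — done with Pricing Debrief.
Planning Huddle starts exactly when Vendor Readout ends (back-to-back, no overlap) — done with Vendor Readout.
Vendor Debrief starts exactly when Planning Huddle ends (back-to-back, no overlap) — done with Planning Huddle.
Retrospective Readout starts before Vendor Debrief ends → Vendor Debrief and Retrospective Readout overlap.
Architecture Debrief starts after Vendor Debrief ends.
Architecture Debrief starts after Retrospective Readout ends.
Overlapping pairs: Compliance Meeting & Pricing Debrief, Pricing Debrief & Vendor Readout, Retrospective Readout & Vendor Debrief — 3 in total.

3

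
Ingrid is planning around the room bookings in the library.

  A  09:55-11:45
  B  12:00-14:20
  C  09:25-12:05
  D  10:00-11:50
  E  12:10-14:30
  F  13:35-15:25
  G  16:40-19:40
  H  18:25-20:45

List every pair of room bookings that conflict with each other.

Sorted by start: C, A, D, B, E, F, G, H.
A starts before C ends → C and A overlap.
D starts before C ends → C and D overlap.
B starts before C ends → C and B overlap.
E starts after C ends; C is clear from here.
D starts before A ends → A and D overlap.
B starts after A ends; A is clear from here.
B starts after D ends; D is clear from here.
E starts before B ends → B and E overlap.
F starts before B ends → B and F overlap.
G starts after B ends; B is clear from here.
F starts before E ends → E and F overlap.
G starts after E ends; E is clear from here.
G starts after F ends; F is clear from here.
H starts before G ends → G and H overlap.

A & C, A & D, B & C, B & E, B & F, C & D, E & F, G & H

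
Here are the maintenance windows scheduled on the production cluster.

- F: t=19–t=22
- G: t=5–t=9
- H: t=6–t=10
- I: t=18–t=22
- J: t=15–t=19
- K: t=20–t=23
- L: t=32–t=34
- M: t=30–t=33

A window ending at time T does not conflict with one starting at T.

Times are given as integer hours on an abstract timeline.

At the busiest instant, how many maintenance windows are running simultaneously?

Sweep the timeline, counting +1 at each start and −1 at each end (ends before starts at a tie):
t=5 start G → 1
t=6 start H → 2
t=9 end G → 1
t=10 end H → 0
t=15 start J → 1
t=18 start I → 2
t=19 end J → 1
t=19 start F → 2
t=20 start K → 3
t=22 end F → 2
t=22 end I → 1
t=23 end K → 0
t=30 start M → 1
t=32 start L → 2
t=33 end M → 1
t=34 end L → 0
Peak is 3, at t=20 (F, I, K).

3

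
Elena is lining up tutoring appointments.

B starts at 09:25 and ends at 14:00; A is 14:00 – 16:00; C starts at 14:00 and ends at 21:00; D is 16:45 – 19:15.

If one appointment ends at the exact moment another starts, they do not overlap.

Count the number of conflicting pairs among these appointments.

Two intervals overlap when each starts before the other ends.
Sorted by start: B, A, C, D.
A starts exactly when B ends (back-to-back, no overlap) — done with B.
C starts before A ends → A and C overlap.
D starts after A ends.
D starts before C ends → C and D overlap.
Overlapping pairs: A & C, C & D — 2 in total.

2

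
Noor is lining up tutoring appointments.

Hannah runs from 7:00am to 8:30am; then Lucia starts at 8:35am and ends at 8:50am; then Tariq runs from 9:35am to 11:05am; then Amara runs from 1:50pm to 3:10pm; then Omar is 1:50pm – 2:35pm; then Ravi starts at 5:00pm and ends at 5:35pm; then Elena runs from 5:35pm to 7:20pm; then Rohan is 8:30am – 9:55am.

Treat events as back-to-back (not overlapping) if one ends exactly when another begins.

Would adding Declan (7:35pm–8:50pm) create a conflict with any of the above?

No — it doesn't clash with anything

Hannah: ends 8:30am at or before Declan starts 7:35pm → clear.
Rohan: ends 9:55am at or before Declan starts 7:35pm → clear.
Lucia: ends 8:50am at or before Declan starts 7:35pm → clear.
Tariq: ends 11:05am at or before Declan starts 7:35pm → clear.
Amara: ends 3:10pm at or before Declan starts 7:35pm → clear.
Omar: ends 2:35pm at or before Declan starts 7:35pm → clear.
Ravi: ends 5:35pm at or before Declan starts 7:35pm → clear.
Elena: ends 7:20pm at or before Declan starts 7:35pm → clear.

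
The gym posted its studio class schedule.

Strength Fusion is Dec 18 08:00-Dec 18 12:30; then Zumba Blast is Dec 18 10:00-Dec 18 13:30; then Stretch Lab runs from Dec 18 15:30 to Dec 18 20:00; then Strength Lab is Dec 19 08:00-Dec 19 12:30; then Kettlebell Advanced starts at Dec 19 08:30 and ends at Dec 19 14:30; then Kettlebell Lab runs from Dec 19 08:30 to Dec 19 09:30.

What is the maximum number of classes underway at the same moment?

3

Sort all start/end points and keep a running count:
Dec 18 08:00 start Strength Fusion → 1
Dec 18 10:00 start Zumba Blast → 2
Dec 18 12:30 end Strength Fusion → 1
Dec 18 13:30 end Zumba Blast → 0
Dec 18 15:30 start Stretch Lab → 1
Dec 18 20:00 end Stretch Lab → 0
Dec 19 08:00 start Strength Lab → 1
Dec 19 08:30 start Kettlebell Advanced → 2
Dec 19 08:30 start Kettlebell Lab → 3
Dec 19 09:30 end Kettlebell Lab → 2
Dec 19 12:30 end Strength Lab → 1
Dec 19 14:30 end Kettlebell Advanced → 0
Peak is 3, at Dec 19 08:30 (Kettlebell Advanced, Kettlebell Lab, Strength Lab).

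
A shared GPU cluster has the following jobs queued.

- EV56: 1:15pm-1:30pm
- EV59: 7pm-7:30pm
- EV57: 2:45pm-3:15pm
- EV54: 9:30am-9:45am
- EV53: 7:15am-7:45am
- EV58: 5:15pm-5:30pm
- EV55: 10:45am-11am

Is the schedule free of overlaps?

Yes

Two intervals overlap when each starts before the other ends.
Sorted by start: EV53, EV54, EV55, EV56, EV57, EV58, EV59.
EV54 starts after EV53 ends — done with EV53.
EV55 starts after EV54 ends — done with EV54.
EV56 starts after EV55 ends — done with EV55.
EV57 starts after EV56 ends — done with EV56.
EV58 starts after EV57 ends — done with EV57.
EV59 starts after EV58 ends.
Every pair is clear; the schedule has no overlaps.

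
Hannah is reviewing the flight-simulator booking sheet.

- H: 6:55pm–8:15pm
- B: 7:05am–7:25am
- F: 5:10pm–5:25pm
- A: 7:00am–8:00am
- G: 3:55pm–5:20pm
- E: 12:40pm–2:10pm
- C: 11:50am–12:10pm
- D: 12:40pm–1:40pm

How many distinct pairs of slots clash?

Two intervals overlap when each starts before the other ends.
Sorted by start: A, B, C, D, E, G, F, H.
B starts before A ends → A and B overlap.
C starts after A ends, so A has no further overlaps.
C starts after B ends, so B has no further overlaps.
D starts after C ends, so C has no further overlaps.
E starts before D ends → D and E overlap.
G starts after D ends, so D has no further overlaps.
G starts after E ends, so E has no further overlaps.
F starts before G ends → G and F overlap.
H starts after G ends.
H starts after F ends.
Overlapping pairs: A & B, D & E, F & G — 3 in total.

3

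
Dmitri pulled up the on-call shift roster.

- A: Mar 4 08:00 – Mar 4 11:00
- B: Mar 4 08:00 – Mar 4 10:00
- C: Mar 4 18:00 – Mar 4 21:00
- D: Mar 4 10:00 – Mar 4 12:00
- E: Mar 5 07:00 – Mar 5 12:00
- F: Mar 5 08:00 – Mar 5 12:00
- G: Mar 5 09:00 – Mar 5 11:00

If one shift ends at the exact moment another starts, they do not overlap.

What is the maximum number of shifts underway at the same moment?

3

Sweep the timeline, counting +1 at each start and −1 at each end (ends before starts at a tie):
Mar 4 08:00 start A → 1
Mar 4 08:00 start B → 2
Mar 4 10:00 end B → 1
Mar 4 10:00 start D → 2
Mar 4 11:00 end A → 1
Mar 4 12:00 end D → 0
Mar 4 18:00 start C → 1
Mar 4 21:00 end C → 0
Mar 5 07:00 start E → 1
Mar 5 08:00 start F → 2
Mar 5 09:00 start G → 3
Mar 5 11:00 end G → 2
Mar 5 12:00 end E → 1
Mar 5 12:00 end F → 0
Peak is 3, at Mar 5 09:00 (E, F, G).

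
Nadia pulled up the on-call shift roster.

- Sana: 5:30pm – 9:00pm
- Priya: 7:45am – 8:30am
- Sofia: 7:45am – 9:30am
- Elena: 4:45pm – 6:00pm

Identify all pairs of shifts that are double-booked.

Sorted by start: Priya, Sofia, Elena, Sana.
Sofia starts before Priya ends → Priya and Sofia overlap.
Elena starts after Priya ends, so Priya has no further overlaps.
Elena starts after Sofia ends, so Sofia has no further overlaps.
Sana starts before Elena ends → Elena and Sana overlap.

Elena & Sana, Priya & Sofia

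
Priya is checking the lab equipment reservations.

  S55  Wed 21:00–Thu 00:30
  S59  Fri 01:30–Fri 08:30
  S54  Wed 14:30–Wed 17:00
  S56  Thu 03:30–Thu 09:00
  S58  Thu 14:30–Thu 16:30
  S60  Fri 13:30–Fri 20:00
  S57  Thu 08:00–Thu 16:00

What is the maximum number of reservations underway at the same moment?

Walk through starts and ends in time order (an end at T is processed before a start at T):
Wed 14:30 start S54 → 1
Wed 17:00 end S54 → 0
Wed 21:00 start S55 → 1
Thu 00:30 end S55 → 0
Thu 03:30 start S56 → 1
Thu 08:00 start S57 → 2
Thu 09:00 end S56 → 1
Thu 14:30 start S58 → 2
Thu 16:00 end S57 → 1
Thu 16:30 end S58 → 0
Fri 01:30 start S59 → 1
Fri 08:30 end S59 → 0
Fri 13:30 start S60 → 1
Fri 20:00 end S60 → 0
Peak is 2, at Thu 08:00 (S56, S57).

2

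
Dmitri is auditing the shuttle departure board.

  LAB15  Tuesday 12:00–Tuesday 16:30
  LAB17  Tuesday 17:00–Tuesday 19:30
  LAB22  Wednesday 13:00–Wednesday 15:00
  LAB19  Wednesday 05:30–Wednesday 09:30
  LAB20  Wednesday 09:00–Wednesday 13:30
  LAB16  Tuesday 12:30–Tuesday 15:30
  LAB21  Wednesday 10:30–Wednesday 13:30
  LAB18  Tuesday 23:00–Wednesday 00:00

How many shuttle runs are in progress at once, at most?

3

Sort all start/end points and keep a running count:
Tuesday 12:00 start LAB15 → 1
Tuesday 12:30 start LAB16 → 2
Tuesday 15:30 end LAB16 → 1
Tuesday 16:30 end LAB15 → 0
Tuesday 17:00 start LAB17 → 1
Tuesday 19:30 end LAB17 → 0
Tuesday 23:00 start LAB18 → 1
Wednesday 00:00 end LAB18 → 0
Wednesday 05:30 start LAB19 → 1
Wednesday 09:00 start LAB20 → 2
Wednesday 09:30 end LAB19 → 1
Wednesday 10:30 start LAB21 → 2
Wednesday 13:00 start LAB22 → 3
Wednesday 13:30 end LAB20 → 2
Wednesday 13:30 end LAB21 → 1
Wednesday 15:00 end LAB22 → 0
Peak is 3, at Wednesday 13:00 (LAB20, LAB21, LAB22).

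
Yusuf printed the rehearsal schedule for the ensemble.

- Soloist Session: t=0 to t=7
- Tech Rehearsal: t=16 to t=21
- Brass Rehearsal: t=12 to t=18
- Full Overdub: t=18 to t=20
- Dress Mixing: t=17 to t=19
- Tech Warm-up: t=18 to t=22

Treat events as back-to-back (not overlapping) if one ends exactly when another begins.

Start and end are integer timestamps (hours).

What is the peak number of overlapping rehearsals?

4

Sort all start/end points and keep a running count:
t=0 start Soloist Session → 1
t=7 end Soloist Session → 0
t=12 start Brass Rehearsal → 1
t=16 start Tech Rehearsal → 2
t=17 start Dress Mixing → 3
t=18 end Brass Rehearsal → 2
t=18 start Full Overdub → 3
t=18 start Tech Warm-up → 4
t=19 end Dress Mixing → 3
t=20 end Full Overdub → 2
t=21 end Tech Rehearsal → 1
t=22 end Tech Warm-up → 0
Peak is 4, at t=18 (Dress Mixing, Full Overdub, Tech Rehearsal, Tech Warm-up).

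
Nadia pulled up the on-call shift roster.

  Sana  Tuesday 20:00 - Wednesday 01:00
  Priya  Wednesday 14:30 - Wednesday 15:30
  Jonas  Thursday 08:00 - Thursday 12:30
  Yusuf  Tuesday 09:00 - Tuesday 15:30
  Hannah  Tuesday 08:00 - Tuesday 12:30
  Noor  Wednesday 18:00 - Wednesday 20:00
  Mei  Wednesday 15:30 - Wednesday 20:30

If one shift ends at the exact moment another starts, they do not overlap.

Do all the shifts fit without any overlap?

No

Sorted by start: Hannah, Yusuf, Sana, Priya, Mei, Noor, Jonas.
Yusuf starts before Hannah ends → Hannah and Yusuf overlap.
That's a conflict, so the schedule is not conflict-free.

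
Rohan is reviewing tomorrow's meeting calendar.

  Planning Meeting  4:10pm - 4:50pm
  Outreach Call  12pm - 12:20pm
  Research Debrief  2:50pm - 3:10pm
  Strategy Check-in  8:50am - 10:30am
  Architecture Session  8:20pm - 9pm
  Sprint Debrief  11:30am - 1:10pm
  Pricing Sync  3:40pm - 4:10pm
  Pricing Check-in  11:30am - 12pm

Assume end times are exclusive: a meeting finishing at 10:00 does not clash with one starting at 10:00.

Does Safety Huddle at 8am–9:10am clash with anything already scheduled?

Yes — it overlaps Strategy Check-in

Strategy Check-in: starts 8:50am before Safety Huddle ends 9:10am, and ends 10:30am after Safety Huddle starts 8am → overlap.
Pricing Check-in: starts 11:30am at or after Safety Huddle ends 9:10am → clear.
Sprint Debrief: starts 11:30am at or after Safety Huddle ends 9:10am → clear.
Outreach Call: starts 12pm at or after Safety Huddle ends 9:10am → clear.
Research Debrief: starts 2:50pm at or after Safety Huddle ends 9:10am → clear.
Pricing Sync: starts 3:40pm at or after Safety Huddle ends 9:10am → clear.
Planning Meeting: starts 4:10pm at or after Safety Huddle ends 9:10am → clear.
Architecture Session: starts 8:20pm at or after Safety Huddle ends 9:10am → clear.
Safety Huddle overlaps Strategy Check-in.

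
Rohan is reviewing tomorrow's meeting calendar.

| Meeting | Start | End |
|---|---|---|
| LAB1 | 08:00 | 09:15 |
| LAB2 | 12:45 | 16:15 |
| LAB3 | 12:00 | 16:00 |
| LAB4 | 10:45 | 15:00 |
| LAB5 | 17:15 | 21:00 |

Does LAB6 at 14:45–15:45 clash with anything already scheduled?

LAB1: ends 09:15 at or before LAB6 starts 14:45 → clear.
LAB4: starts 10:45 before LAB6 ends 15:45, and ends 15:00 after LAB6 starts 14:45 → overlap.
LAB3: starts 12:00 before LAB6 ends 15:45, and ends 16:00 after LAB6 starts 14:45 → overlap.
LAB2: starts 12:45 before LAB6 ends 15:45, and ends 16:15 after LAB6 starts 14:45 → overlap.
LAB5: starts 17:15 at or after LAB6 ends 15:45 → clear.
LAB6 overlaps LAB2, LAB3, LAB4.

Yes — it overlaps LAB2, LAB3, LAB4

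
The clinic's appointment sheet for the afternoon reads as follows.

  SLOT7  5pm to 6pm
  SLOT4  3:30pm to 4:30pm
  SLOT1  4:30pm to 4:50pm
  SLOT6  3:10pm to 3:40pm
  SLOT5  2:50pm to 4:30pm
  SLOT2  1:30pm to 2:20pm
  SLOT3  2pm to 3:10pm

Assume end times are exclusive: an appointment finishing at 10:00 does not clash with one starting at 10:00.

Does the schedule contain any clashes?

Two intervals overlap when each starts before the other ends.
Sorted by start: SLOT2, SLOT3, SLOT5, SLOT6, SLOT4, SLOT1, SLOT7.
SLOT3 starts before SLOT2 ends → SLOT2 and SLOT3 overlap.
That's a conflict, so the schedule is not conflict-free.

Yes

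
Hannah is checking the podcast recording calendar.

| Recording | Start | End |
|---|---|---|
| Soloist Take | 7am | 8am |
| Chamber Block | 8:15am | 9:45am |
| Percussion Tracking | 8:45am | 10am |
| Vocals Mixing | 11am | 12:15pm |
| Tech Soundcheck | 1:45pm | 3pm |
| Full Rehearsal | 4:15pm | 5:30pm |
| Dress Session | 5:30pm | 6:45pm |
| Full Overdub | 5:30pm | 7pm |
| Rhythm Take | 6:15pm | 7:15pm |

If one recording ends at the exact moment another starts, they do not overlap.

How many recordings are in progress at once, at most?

3

Sort all start/end points and keep a running count:
7am start Soloist Take → 1
8am end Soloist Take → 0
8:15am start Chamber Block → 1
8:45am start Percussion Tracking → 2
9:45am end Chamber Block → 1
10am end Percussion Tracking → 0
11am start Vocals Mixing → 1
12:15pm end Vocals Mixing → 0
1:45pm start Tech Soundcheck → 1
3pm end Tech Soundcheck → 0
4:15pm start Full Rehearsal → 1
5:30pm end Full Rehearsal → 0
5:30pm start Dress Session → 1
5:30pm start Full Overdub → 2
6:15pm start Rhythm Take → 3
6:45pm end Dress Session → 2
7pm end Full Overdub → 1
7:15pm end Rhythm Take → 0
Peak is 3, at 6:15pm (Dress Session, Full Overdub, Rhythm Take).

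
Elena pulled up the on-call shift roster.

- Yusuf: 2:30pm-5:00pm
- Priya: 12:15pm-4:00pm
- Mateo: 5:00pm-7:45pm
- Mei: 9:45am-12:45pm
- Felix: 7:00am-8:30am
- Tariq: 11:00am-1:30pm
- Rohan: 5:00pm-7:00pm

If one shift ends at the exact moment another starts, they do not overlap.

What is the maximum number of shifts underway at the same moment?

3

Sweep the timeline, counting +1 at each start and −1 at each end (ends before starts at a tie):
7:00am start Felix → 1
8:30am end Felix → 0
9:45am start Mei → 1
11:00am start Tariq → 2
12:15pm start Priya → 3
12:45pm end Mei → 2
1:30pm end Tariq → 1
2:30pm start Yusuf → 2
4:00pm end Priya → 1
5:00pm end Yusuf → 0
5:00pm start Mateo → 1
5:00pm start Rohan → 2
7:00pm end Rohan → 1
7:45pm end Mateo → 0
Peak is 3, at 12:15pm (Mei, Priya, Tariq).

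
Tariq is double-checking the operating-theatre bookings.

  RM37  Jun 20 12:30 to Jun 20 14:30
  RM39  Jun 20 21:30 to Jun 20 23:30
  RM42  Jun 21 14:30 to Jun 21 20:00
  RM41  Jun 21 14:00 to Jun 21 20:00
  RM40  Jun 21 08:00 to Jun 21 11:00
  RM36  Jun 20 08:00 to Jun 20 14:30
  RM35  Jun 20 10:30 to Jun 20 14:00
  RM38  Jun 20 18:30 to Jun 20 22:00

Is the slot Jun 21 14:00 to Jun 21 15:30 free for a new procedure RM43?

RM36: ends Jun 20 14:30 at or before RM43 starts Jun 21 14:00 → clear.
RM35: ends Jun 20 14:00 at or before RM43 starts Jun 21 14:00 → clear.
RM37: ends Jun 20 14:30 at or before RM43 starts Jun 21 14:00 → clear.
RM38: ends Jun 20 22:00 at or before RM43 starts Jun 21 14:00 → clear.
RM39: ends Jun 20 23:30 at or before RM43 starts Jun 21 14:00 → clear.
RM40: ends Jun 21 11:00 at or before RM43 starts Jun 21 14:00 → clear.
RM41: starts Jun 21 14:00 before RM43 ends Jun 21 15:30, and ends Jun 21 20:00 after RM43 starts Jun 21 14:00 → overlap.
RM42: starts Jun 21 14:30 before RM43 ends Jun 21 15:30, and ends Jun 21 20:00 after RM43 starts Jun 21 14:00 → overlap.
RM43 overlaps RM41, RM42.

No — it overlaps RM41, RM42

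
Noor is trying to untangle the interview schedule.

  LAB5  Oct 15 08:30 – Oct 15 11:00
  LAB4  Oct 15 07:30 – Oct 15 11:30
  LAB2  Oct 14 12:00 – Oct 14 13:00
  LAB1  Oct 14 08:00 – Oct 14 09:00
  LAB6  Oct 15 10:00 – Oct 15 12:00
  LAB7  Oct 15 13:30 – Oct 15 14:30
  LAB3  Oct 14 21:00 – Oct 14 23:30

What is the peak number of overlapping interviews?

Sort all start/end points and keep a running count:
Oct 14 08:00 start LAB1 → 1
Oct 14 09:00 end LAB1 → 0
Oct 14 12:00 start LAB2 → 1
Oct 14 13:00 end LAB2 → 0
Oct 14 21:00 start LAB3 → 1
Oct 14 23:30 end LAB3 → 0
Oct 15 07:30 start LAB4 → 1
Oct 15 08:30 start LAB5 → 2
Oct 15 10:00 start LAB6 → 3
Oct 15 11:00 end LAB5 → 2
Oct 15 11:30 end LAB4 → 1
Oct 15 12:00 end LAB6 → 0
Oct 15 13:30 start LAB7 → 1
Oct 15 14:30 end LAB7 → 0
Peak is 3, at Oct 15 10:00 (LAB4, LAB5, LAB6).

3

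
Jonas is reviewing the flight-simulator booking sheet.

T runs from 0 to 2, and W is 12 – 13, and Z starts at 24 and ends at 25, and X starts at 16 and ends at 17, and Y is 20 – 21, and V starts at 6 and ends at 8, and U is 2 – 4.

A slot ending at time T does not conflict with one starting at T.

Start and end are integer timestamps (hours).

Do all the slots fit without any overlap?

Yes

Sorted by start: T, U, V, W, X, Y, Z.
U starts exactly when T ends (back-to-back, no overlap), so nothing later overlaps T either.
V starts after U ends, so nothing later overlaps U either.
W starts after V ends, so nothing later overlaps V either.
X starts after W ends, so nothing later overlaps W either.
Y starts after X ends, so nothing later overlaps X either.
Z starts after Y ends.
Every pair is clear; the schedule has no overlaps.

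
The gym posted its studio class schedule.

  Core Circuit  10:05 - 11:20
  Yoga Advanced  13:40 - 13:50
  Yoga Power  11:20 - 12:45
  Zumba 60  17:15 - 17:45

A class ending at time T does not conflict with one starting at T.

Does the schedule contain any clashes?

Check each pair: they overlap iff neither finishes before the other starts.
Sorted by start: Core Circuit, Yoga Power, Yoga Advanced, Zumba 60.
Yoga Power starts exactly when Core Circuit ends (back-to-back, no overlap); Core Circuit is clear from here.
Yoga Advanced starts after Yoga Power ends; Yoga Power is clear from here.
Zumba 60 starts after Yoga Advanced ends.
Every pair is clear; the schedule has no overlaps.

No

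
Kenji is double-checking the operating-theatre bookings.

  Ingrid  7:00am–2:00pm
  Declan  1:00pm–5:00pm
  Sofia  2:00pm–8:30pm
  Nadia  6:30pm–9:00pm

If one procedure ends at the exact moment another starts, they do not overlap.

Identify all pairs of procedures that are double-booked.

Sorted by start: Ingrid, Declan, Sofia, Nadia.
Declan starts before Ingrid ends → Ingrid and Declan overlap.
Sofia starts exactly when Ingrid ends (back-to-back, no overlap); Ingrid is clear from here.
Sofia starts before Declan ends → Declan and Sofia overlap.
Nadia starts after Declan ends.
Nadia starts before Sofia ends → Sofia and Nadia overlap.

Declan & Ingrid, Declan & Sofia, Nadia & Sofia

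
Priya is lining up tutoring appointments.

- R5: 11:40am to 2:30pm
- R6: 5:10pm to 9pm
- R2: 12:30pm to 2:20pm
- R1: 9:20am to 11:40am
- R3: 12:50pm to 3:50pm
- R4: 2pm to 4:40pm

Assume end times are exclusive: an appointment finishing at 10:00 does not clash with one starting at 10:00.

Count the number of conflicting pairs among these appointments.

Sorted by start: R1, R5, R2, R3, R4, R6.
R5 starts exactly when R1 ends (back-to-back, no overlap); R1 is clear from here.
R2 starts before R5 ends → R5 and R2 overlap.
R3 starts before R5 ends → R5 and R3 overlap.
R4 starts before R5 ends → R5 and R4 overlap.
R6 starts after R5 ends.
R3 starts before R2 ends → R2 and R3 overlap.
R4 starts before R2 ends → R2 and R4 overlap.
R6 starts after R2 ends.
R4 starts before R3 ends → R3 and R4 overlap.
R6 starts after R3 ends.
R6 starts after R4 ends.
Overlapping pairs: R2 & R3, R2 & R4, R2 & R5, R3 & R4, R3 & R5, R4 & R5 — 6 in total.

6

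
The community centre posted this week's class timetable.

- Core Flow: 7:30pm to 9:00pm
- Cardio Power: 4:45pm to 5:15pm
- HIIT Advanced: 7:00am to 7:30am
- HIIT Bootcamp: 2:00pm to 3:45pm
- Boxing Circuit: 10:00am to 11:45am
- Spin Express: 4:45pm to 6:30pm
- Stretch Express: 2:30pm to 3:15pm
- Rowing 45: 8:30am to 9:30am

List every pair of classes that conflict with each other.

Cardio Power & Spin Express, HIIT Bootcamp & Stretch Express

Sorted by start: HIIT Advanced, Rowing 45, Boxing Circuit, HIIT Bootcamp, Stretch Express, Cardio Power, Spin Express, Core Flow.
Rowing 45 starts after HIIT Advanced ends — done with HIIT Advanced.
Boxing Circuit starts after Rowing 45 ends — done with Rowing 45.
HIIT Bootcamp starts after Boxing Circuit ends — done with Boxing Circuit.
Stretch Express starts before HIIT Bootcamp ends → HIIT Bootcamp and Stretch Express overlap.
Cardio Power starts after HIIT Bootcamp ends — done with HIIT Bootcamp.
Cardio Power starts after Stretch Express ends — done with Stretch Express.
Spin Express starts before Cardio Power ends → Cardio Power and Spin Express overlap.
Core Flow starts after Cardio Power ends.
Core Flow starts after Spin Express ends.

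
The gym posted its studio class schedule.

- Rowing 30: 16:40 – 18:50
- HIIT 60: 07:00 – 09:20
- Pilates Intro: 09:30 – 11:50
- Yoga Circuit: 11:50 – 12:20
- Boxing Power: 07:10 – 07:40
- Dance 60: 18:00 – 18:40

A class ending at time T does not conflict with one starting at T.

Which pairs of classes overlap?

Sorted by start: HIIT 60, Boxing Power, Pilates Intro, Yoga Circuit, Rowing 30, Dance 60.
Boxing Power starts before HIIT 60 ends → HIIT 60 and Boxing Power overlap.
Pilates Intro starts after HIIT 60 ends, so HIIT 60 has no further overlaps.
Pilates Intro starts after Boxing Power ends, so Boxing Power has no further overlaps.
Yoga Circuit starts exactly when Pilates Intro ends (back-to-back, no overlap), so Pilates Intro has no further overlaps.
Rowing 30 starts after Yoga Circuit ends, so Yoga Circuit has no further overlaps.
Dance 60 starts before Rowing 30 ends → Rowing 30 and Dance 60 overlap.

Boxing Power & HIIT 60, Dance 60 & Rowing 30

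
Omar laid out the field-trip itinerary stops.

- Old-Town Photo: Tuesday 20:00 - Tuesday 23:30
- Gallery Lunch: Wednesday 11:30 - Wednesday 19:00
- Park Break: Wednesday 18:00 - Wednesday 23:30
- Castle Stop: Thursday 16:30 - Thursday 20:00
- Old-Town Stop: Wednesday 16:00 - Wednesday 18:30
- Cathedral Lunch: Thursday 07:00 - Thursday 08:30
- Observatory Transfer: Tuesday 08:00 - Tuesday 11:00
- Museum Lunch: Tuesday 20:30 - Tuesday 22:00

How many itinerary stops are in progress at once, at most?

Sort all start/end points and keep a running count:
Tuesday 08:00 start Observatory Transfer → 1
Tuesday 11:00 end Observatory Transfer → 0
Tuesday 20:00 start Old-Town Photo → 1
Tuesday 20:30 start Museum Lunch → 2
Tuesday 22:00 end Museum Lunch → 1
Tuesday 23:30 end Old-Town Photo → 0
Wednesday 11:30 start Gallery Lunch → 1
Wednesday 16:00 start Old-Town Stop → 2
Wednesday 18:00 start Park Break → 3
Wednesday 18:30 end Old-Town Stop → 2
Wednesday 19:00 end Gallery Lunch → 1
Wednesday 23:30 end Park Break → 0
Thursday 07:00 start Cathedral Lunch → 1
Thursday 08:30 end Cathedral Lunch → 0
Thursday 16:30 start Castle Stop → 1
Thursday 20:00 end Castle Stop → 0
Peak is 3, at Wednesday 18:00 (Gallery Lunch, Old-Town Stop, Park Break).

3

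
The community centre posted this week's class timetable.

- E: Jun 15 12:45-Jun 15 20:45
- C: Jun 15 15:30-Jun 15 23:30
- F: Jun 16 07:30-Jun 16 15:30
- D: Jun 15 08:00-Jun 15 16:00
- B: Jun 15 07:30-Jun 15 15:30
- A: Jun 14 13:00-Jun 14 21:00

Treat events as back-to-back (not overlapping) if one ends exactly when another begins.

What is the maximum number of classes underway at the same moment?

Sweep the timeline, counting +1 at each start and −1 at each end (ends before starts at a tie):
Jun 14 13:00 start A → 1
Jun 14 21:00 end A → 0
Jun 15 07:30 start B → 1
Jun 15 08:00 start D → 2
Jun 15 12:45 start E → 3
Jun 15 15:30 end B → 2
Jun 15 15:30 start C → 3
Jun 15 16:00 end D → 2
Jun 15 20:45 end E → 1
Jun 15 23:30 end C → 0
Jun 16 07:30 start F → 1
Jun 16 15:30 end F → 0
Peak is 3, at Jun 15 12:45 (B, D, E).

3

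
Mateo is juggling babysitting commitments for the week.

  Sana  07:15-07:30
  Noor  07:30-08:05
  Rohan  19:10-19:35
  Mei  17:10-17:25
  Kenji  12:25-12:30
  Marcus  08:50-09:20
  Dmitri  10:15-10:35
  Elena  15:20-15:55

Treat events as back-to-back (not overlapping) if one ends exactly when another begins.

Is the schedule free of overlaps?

Yes

Sorted by start: Sana, Noor, Marcus, Dmitri, Kenji, Elena, Mei, Rohan.
Noor starts exactly when Sana ends (back-to-back, no overlap) — done with Sana.
Marcus starts after Noor ends — done with Noor.
Dmitri starts after Marcus ends — done with Marcus.
Kenji starts after Dmitri ends — done with Dmitri.
Elena starts after Kenji ends — done with Kenji.
Mei starts after Elena ends — done with Elena.
Rohan starts after Mei ends.
Every pair is clear; the schedule has no overlaps.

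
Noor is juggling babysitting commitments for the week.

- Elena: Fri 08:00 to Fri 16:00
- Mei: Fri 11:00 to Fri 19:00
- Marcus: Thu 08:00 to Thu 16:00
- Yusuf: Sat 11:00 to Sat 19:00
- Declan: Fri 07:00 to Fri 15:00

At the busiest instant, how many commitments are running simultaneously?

Walk through starts and ends in time order (an end at T is processed before a start at T):
Thu 08:00 start Marcus → 1
Thu 16:00 end Marcus → 0
Fri 07:00 start Declan → 1
Fri 08:00 start Elena → 2
Fri 11:00 start Mei → 3
Fri 15:00 end Declan → 2
Fri 16:00 end Elena → 1
Fri 19:00 end Mei → 0
Sat 11:00 start Yusuf → 1
Sat 19:00 end Yusuf → 0
Peak is 3, at Fri 11:00 (Declan, Elena, Mei).

3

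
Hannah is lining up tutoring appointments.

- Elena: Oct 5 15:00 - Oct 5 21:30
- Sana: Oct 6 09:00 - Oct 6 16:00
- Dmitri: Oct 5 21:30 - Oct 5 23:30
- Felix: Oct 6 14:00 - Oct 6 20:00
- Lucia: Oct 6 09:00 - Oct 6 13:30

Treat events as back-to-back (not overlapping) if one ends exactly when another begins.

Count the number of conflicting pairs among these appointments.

2

Sorted by start: Elena, Dmitri, Sana, Lucia, Felix.
Dmitri starts exactly when Elena ends (back-to-back, no overlap), so Elena has no further overlaps.
Sana starts after Dmitri ends, so Dmitri has no further overlaps.
Lucia starts before Sana ends → Sana and Lucia overlap.
Felix starts before Sana ends → Sana and Felix overlap.
Felix starts after Lucia ends.
Overlapping pairs: Felix & Sana, Lucia & Sana — 2 in total.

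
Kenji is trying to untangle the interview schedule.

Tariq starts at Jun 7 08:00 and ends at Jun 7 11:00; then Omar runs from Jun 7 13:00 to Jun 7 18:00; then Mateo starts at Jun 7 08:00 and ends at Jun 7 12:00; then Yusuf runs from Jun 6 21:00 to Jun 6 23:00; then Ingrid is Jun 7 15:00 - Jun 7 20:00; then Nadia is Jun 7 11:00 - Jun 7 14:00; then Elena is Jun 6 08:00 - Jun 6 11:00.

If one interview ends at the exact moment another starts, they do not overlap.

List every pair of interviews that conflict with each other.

Sorted by start: Elena, Yusuf, Mateo, Tariq, Nadia, Omar, Ingrid.
Yusuf starts after Elena ends — done with Elena.
Mateo starts after Yusuf ends — done with Yusuf.
Tariq starts before Mateo ends → Mateo and Tariq overlap.
Nadia starts before Mateo ends → Mateo and Nadia overlap.
Omar starts after Mateo ends — done with Mateo.
Nadia starts exactly when Tariq ends (back-to-back, no overlap) — done with Tariq.
Omar starts before Nadia ends → Nadia and Omar overlap.
Ingrid starts after Nadia ends.
Ingrid starts before Omar ends → Omar and Ingrid overlap.

Ingrid & Omar, Mateo & Nadia, Mateo & Tariq, Nadia & Omar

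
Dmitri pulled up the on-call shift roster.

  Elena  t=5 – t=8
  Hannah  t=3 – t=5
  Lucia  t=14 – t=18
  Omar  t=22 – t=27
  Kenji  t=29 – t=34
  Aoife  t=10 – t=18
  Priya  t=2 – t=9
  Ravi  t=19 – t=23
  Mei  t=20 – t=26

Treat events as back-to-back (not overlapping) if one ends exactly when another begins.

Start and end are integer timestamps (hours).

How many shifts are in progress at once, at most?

3

Walk through starts and ends in time order (an end at T is processed before a start at T):
t=2 start Priya → 1
t=3 start Hannah → 2
t=5 end Hannah → 1
t=5 start Elena → 2
t=8 end Elena → 1
t=9 end Priya → 0
t=10 start Aoife → 1
t=14 start Lucia → 2
t=18 end Aoife → 1
t=18 end Lucia → 0
t=19 start Ravi → 1
t=20 start Mei → 2
t=22 start Omar → 3
t=23 end Ravi → 2
t=26 end Mei → 1
t=27 end Omar → 0
t=29 start Kenji → 1
t=34 end Kenji → 0
Peak is 3, at t=22 (Mei, Omar, Ravi).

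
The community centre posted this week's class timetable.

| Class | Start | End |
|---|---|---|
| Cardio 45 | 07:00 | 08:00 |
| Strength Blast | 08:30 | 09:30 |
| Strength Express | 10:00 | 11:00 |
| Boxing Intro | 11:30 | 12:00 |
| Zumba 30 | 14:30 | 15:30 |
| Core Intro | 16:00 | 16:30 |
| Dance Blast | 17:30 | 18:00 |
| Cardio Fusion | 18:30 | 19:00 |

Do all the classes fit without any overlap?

Yes

Two intervals overlap when each starts before the other ends.
Sorted by start: Cardio 45, Strength Blast, Strength Express, Boxing Intro, Zumba 30, Core Intro, Dance Blast, Cardio Fusion.
Strength Blast starts after Cardio 45 ends — done with Cardio 45.
Strength Express starts after Strength Blast ends — done with Strength Blast.
Boxing Intro starts after Strength Express ends — done with Strength Express.
Zumba 30 starts after Boxing Intro ends — done with Boxing Intro.
Core Intro starts after Zumba 30 ends — done with Zumba 30.
Dance Blast starts after Core Intro ends — done with Core Intro.
Cardio Fusion starts after Dance Blast ends.
Every pair is clear; the schedule has no overlaps.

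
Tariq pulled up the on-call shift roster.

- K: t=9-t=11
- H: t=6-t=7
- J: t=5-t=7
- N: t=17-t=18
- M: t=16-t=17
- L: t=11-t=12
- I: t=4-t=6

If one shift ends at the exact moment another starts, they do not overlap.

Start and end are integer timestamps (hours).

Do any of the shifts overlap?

Yes

Sorted by start: I, J, H, K, L, M, N.
J starts before I ends → I and J overlap.
That's a conflict, so the schedule is not conflict-free.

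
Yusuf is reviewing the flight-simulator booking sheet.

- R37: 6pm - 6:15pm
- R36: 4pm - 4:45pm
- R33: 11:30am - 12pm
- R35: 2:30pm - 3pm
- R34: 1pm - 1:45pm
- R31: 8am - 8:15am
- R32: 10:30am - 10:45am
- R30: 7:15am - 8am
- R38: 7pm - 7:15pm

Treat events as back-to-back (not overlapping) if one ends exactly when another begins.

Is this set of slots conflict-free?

Yes

Sorted by start: R30, R31, R32, R33, R34, R35, R36, R37, R38.
R31 starts exactly when R30 ends (back-to-back, no overlap), so R30 has no further overlaps.
R32 starts after R31 ends, so R31 has no further overlaps.
R33 starts after R32 ends, so R32 has no further overlaps.
R34 starts after R33 ends, so R33 has no further overlaps.
R35 starts after R34 ends, so R34 has no further overlaps.
R36 starts after R35 ends, so R35 has no further overlaps.
R37 starts after R36 ends, so R36 has no further overlaps.
R38 starts after R37 ends.
Every pair is clear; the schedule has no overlaps.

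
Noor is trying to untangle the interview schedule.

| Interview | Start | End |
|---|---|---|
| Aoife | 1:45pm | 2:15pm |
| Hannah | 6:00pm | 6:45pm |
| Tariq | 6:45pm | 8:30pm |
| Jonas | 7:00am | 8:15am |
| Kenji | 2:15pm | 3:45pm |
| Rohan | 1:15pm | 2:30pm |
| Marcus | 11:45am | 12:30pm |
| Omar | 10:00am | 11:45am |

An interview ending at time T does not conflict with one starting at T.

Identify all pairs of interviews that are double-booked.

Aoife & Rohan, Kenji & Rohan

Sorted by start: Jonas, Omar, Marcus, Rohan, Aoife, Kenji, Hannah, Tariq.
Omar starts after Jonas ends; Jonas is clear from here.
Marcus starts exactly when Omar ends (back-to-back, no overlap); Omar is clear from here.
Rohan starts after Marcus ends; Marcus is clear from here.
Aoife starts before Rohan ends → Rohan and Aoife overlap.
Kenji starts before Rohan ends → Rohan and Kenji overlap.
Hannah starts after Rohan ends; Rohan is clear from here.
Kenji starts exactly when Aoife ends (back-to-back, no overlap); Aoife is clear from here.
Hannah starts after Kenji ends; Kenji is clear from here.
Tariq starts exactly when Hannah ends (back-to-back, no overlap).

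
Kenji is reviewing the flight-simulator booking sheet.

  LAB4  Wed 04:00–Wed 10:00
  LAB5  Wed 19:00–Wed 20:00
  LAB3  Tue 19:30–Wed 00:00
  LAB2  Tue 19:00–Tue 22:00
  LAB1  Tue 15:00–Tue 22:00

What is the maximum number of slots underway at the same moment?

3

Walk through starts and ends in time order (an end at T is processed before a start at T):
Tue 15:00 start LAB1 → 1
Tue 19:00 start LAB2 → 2
Tue 19:30 start LAB3 → 3
Tue 22:00 end LAB1 → 2
Tue 22:00 end LAB2 → 1
Wed 00:00 end LAB3 → 0
Wed 04:00 start LAB4 → 1
Wed 10:00 end LAB4 → 0
Wed 19:00 start LAB5 → 1
Wed 20:00 end LAB5 → 0
Peak is 3, at Tue 19:30 (LAB1, LAB2, LAB3).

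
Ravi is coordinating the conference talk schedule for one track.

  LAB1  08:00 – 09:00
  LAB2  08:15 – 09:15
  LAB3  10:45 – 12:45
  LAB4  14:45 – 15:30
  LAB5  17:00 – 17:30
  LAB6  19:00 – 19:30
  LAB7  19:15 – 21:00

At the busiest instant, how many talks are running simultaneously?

Walk through starts and ends in time order (an end at T is processed before a start at T):
08:00 start LAB1 → 1
08:15 start LAB2 → 2
09:00 end LAB1 → 1
09:15 end LAB2 → 0
10:45 start LAB3 → 1
12:45 end LAB3 → 0
14:45 start LAB4 → 1
15:30 end LAB4 → 0
17:00 start LAB5 → 1
17:30 end LAB5 → 0
19:00 start LAB6 → 1
19:15 start LAB7 → 2
19:30 end LAB6 → 1
21:00 end LAB7 → 0
Peak is 2, at 08:15 (LAB1, LAB2).

2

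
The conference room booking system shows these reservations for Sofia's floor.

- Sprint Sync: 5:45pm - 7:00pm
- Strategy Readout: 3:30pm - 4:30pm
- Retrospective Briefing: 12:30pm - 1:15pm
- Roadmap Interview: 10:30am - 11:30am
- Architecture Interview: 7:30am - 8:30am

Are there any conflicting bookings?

Check each pair: they overlap iff neither finishes before the other starts.
Sorted by start: Architecture Interview, Roadmap Interview, Retrospective Briefing, Strategy Readout, Sprint Sync.
Roadmap Interview starts after Architecture Interview ends — done with Architecture Interview.
Retrospective Briefing starts after Roadmap Interview ends — done with Roadmap Interview.
Strategy Readout starts after Retrospective Briefing ends — done with Retrospective Briefing.
Sprint Sync starts after Strategy Readout ends.
Every pair is clear; the schedule has no overlaps.

No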